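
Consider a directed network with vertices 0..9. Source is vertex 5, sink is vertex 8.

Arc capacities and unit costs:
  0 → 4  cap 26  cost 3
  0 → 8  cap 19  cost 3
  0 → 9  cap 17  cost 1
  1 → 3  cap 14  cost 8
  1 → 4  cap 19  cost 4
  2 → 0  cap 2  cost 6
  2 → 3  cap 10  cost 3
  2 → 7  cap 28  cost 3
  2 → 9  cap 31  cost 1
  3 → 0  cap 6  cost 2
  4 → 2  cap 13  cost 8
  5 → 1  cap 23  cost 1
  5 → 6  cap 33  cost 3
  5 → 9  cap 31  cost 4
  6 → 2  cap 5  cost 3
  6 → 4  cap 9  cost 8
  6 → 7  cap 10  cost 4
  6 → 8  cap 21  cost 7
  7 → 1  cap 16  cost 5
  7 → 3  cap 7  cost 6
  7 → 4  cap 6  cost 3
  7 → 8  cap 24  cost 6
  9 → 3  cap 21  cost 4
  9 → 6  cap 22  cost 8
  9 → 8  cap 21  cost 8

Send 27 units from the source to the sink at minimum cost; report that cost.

Minimum cost for 27 units: 282

shortest-cost path #1: 5→6→8 push 21 @ unit cost 10 (adds 210)
shortest-cost path #2: 5→9→8 push 6 @ unit cost 12 (adds 72)
total cost = 282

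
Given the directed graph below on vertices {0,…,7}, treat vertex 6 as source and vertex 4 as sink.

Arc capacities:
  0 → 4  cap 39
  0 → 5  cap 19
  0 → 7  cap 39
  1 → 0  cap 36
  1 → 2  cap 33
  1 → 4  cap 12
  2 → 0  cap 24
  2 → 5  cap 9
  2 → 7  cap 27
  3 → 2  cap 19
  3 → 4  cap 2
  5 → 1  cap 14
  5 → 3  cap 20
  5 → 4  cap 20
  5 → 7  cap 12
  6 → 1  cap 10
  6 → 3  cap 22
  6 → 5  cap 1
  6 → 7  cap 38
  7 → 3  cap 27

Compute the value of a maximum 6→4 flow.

augment #1: 6→1→4 bottleneck 10, total now 10
augment #2: 6→3→4 bottleneck 2, total now 12
augment #3: 6→5→4 bottleneck 1, total now 13
augment #4: 6→3→2→0→4 bottleneck 19, total now 32

Maximum flow value: 32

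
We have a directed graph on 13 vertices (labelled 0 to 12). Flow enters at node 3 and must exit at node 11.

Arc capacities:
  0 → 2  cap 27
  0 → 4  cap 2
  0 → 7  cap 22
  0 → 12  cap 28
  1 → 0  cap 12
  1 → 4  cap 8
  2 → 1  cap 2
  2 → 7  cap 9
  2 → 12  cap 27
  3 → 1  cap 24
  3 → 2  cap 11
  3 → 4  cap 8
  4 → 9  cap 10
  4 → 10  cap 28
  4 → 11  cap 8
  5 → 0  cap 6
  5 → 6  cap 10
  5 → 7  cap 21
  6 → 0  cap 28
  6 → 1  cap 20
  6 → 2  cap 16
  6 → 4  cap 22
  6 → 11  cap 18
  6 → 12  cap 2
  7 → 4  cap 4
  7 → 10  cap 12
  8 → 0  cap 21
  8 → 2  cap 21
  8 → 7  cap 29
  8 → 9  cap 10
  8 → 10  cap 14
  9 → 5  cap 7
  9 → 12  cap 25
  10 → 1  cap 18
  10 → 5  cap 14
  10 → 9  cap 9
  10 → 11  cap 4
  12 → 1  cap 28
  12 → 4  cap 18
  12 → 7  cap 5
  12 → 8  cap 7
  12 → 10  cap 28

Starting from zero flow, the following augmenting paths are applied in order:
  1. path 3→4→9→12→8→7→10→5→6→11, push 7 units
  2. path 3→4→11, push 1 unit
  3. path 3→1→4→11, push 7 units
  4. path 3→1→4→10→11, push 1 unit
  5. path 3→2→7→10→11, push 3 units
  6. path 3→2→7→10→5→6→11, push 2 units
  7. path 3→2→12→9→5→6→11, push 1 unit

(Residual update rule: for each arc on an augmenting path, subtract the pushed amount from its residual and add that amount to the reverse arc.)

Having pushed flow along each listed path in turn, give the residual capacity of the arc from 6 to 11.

after path 1 (3→4→9→12→8→7→10→5→6→11, push 7): res(6,11)=11
after path 2 (3→4→11, push 1): res(6,11)=11
after path 3 (3→1→4→11, push 7): res(6,11)=11
after path 4 (3→1→4→10→11, push 1): res(6,11)=11
after path 5 (3→2→7→10→11, push 3): res(6,11)=11
after path 6 (3→2→7→10→5→6→11, push 2): res(6,11)=9
after path 7 (3→2→12→9→5→6→11, push 1): res(6,11)=8

Residual capacity of (6,11): 8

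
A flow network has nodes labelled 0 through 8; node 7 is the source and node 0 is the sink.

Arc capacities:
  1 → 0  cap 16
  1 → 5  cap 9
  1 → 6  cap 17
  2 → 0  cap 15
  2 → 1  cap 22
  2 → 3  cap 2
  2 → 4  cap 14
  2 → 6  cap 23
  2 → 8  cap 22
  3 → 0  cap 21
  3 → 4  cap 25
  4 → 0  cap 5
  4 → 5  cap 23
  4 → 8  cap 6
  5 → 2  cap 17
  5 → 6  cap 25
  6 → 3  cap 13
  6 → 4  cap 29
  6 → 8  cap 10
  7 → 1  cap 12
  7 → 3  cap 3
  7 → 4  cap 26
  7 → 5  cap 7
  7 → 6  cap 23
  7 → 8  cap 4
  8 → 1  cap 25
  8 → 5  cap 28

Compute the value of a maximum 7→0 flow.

augment #1: 7→1→0 bottleneck 12, total now 12
augment #2: 7→3→0 bottleneck 3, total now 15
augment #3: 7→4→0 bottleneck 5, total now 20
augment #4: 7→5→2→0 bottleneck 7, total now 27
augment #5: 7→6→3→0 bottleneck 13, total now 40
augment #6: 7→8→1→0 bottleneck 4, total now 44
augment #7: 7→4→5→2→0 bottleneck 8, total now 52
augment #8: 7→4→5→2→3→0 bottleneck 2, total now 54

Maximum flow value: 54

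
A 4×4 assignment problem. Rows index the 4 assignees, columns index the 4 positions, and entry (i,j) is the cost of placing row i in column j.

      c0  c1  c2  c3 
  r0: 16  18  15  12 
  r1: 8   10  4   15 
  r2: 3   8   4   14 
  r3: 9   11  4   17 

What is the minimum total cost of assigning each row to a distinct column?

optimal assignment: row0→col3 (cost 12), row1→col1 (cost 10), row2→col0 (cost 3), row3→col2 (cost 4)
total = 12 + 10 + 3 + 4 = 29

Minimum assignment cost: 29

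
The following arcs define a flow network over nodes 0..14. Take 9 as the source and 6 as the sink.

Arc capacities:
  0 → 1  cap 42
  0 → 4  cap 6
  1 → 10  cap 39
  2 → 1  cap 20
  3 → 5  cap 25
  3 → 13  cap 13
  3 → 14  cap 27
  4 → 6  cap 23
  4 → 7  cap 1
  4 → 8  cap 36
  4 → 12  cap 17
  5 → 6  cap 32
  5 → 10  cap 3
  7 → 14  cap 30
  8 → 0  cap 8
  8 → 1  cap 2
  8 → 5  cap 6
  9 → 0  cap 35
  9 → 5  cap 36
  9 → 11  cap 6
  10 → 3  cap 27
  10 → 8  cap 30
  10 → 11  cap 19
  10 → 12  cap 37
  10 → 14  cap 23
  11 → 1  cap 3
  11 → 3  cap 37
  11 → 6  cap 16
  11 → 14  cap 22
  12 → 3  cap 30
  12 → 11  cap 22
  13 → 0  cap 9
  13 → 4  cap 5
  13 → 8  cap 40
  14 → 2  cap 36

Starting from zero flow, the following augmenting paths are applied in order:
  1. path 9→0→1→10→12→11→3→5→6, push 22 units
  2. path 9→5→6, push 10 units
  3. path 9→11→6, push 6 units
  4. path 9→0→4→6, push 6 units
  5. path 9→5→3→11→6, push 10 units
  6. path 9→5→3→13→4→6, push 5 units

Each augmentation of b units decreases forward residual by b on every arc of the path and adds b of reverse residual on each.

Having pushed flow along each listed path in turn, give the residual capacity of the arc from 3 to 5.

after path 1 (9→0→1→10→12→11→3→5→6, push 22): res(3,5)=3
after path 2 (9→5→6, push 10): res(3,5)=3
after path 3 (9→11→6, push 6): res(3,5)=3
after path 4 (9→0→4→6, push 6): res(3,5)=3
after path 5 (9→5→3→11→6, push 10): res(3,5)=13
after path 6 (9→5→3→13→4→6, push 5): res(3,5)=18

Residual capacity of (3,5): 18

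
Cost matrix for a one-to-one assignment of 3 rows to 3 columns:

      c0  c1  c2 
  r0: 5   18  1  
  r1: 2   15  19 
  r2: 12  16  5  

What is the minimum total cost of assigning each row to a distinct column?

Minimum assignment cost: 19

optimal assignment: row0→col2 (cost 1), row1→col0 (cost 2), row2→col1 (cost 16)
total = 1 + 2 + 16 = 19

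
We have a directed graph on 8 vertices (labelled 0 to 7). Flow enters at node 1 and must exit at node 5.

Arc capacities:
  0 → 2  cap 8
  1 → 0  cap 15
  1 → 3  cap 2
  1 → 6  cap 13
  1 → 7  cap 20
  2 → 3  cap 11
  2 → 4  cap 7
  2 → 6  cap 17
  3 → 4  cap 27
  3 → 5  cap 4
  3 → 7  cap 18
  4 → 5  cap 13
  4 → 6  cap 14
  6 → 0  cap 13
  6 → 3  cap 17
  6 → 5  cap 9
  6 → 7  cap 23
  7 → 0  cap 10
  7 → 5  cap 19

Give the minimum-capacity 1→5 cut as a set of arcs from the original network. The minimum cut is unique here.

augment #1: 1→3→5 push 2
augment #2: 1→6→5 push 9
augment #3: 1→7→5 push 19
augment #4: 1→6→3→5 push 2
augment #5: 1→0→2→4→5 push 7
augment #6: 1→6→3→4→5 push 2
augment #7: 1→0→2→3→4→5 push 1
max flow = 42; residual-reachable set from 1 gives S-side
cut edges (S→T): {(0,2), (1,3), (1,6), (7,5)} total cap 42

Min-cut arcs: {(0,2), (1,3), (1,6), (7,5)} (total capacity 42)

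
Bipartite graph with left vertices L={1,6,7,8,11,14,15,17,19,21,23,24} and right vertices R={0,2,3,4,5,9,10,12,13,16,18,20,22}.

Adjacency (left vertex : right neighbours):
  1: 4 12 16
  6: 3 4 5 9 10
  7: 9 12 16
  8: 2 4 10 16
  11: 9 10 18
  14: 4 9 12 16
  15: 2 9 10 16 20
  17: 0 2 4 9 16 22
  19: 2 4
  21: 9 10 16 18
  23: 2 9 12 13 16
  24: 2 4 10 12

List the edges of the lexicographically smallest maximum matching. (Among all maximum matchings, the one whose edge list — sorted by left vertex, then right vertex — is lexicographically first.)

|M| = 11 (so the lex-smallest maximum matching has 11 edges)
process left vertices in ascending order; for each, take the smallest-labelled available neighbour that still permits 11 edges overall, or leave it unmatched if none does
lex-smallest matching: {1-4, 6-3, 7-9, 8-2, 11-10, 14-16, 15-20, 17-0, 21-18, 23-13, 24-12}

Lex-smallest maximum matching: {(1,4), (6,3), (7,9), (8,2), (11,10), (14,16), (15,20), (17,0), (21,18), (23,13), (24,12)}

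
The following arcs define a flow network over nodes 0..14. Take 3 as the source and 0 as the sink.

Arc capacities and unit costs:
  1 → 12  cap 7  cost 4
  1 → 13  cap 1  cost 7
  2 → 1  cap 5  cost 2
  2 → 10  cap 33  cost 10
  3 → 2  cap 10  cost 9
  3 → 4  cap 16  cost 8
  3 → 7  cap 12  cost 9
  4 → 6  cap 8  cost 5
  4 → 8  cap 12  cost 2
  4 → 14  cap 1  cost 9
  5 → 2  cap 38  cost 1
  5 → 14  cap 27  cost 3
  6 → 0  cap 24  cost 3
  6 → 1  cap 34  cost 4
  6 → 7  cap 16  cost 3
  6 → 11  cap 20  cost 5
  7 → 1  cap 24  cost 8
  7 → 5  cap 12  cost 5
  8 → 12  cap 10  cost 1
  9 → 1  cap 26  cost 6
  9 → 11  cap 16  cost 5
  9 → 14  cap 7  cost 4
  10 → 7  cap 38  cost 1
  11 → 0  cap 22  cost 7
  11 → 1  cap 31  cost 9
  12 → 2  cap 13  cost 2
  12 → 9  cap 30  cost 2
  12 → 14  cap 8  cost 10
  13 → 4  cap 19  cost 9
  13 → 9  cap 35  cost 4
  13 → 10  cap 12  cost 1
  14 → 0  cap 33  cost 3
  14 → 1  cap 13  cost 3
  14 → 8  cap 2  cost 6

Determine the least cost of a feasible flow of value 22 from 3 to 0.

Minimum cost for 22 units: 408

shortest-cost path #1: 3→4→6→0 push 8 @ unit cost 16 (adds 128)
shortest-cost path #2: 3→4→14→0 push 1 @ unit cost 20 (adds 20)
shortest-cost path #3: 3→7→5→14→0 push 12 @ unit cost 20 (adds 240)
shortest-cost path #4: 3→4→8→12→9→14→0 push 1 @ unit cost 20 (adds 20)
total cost = 408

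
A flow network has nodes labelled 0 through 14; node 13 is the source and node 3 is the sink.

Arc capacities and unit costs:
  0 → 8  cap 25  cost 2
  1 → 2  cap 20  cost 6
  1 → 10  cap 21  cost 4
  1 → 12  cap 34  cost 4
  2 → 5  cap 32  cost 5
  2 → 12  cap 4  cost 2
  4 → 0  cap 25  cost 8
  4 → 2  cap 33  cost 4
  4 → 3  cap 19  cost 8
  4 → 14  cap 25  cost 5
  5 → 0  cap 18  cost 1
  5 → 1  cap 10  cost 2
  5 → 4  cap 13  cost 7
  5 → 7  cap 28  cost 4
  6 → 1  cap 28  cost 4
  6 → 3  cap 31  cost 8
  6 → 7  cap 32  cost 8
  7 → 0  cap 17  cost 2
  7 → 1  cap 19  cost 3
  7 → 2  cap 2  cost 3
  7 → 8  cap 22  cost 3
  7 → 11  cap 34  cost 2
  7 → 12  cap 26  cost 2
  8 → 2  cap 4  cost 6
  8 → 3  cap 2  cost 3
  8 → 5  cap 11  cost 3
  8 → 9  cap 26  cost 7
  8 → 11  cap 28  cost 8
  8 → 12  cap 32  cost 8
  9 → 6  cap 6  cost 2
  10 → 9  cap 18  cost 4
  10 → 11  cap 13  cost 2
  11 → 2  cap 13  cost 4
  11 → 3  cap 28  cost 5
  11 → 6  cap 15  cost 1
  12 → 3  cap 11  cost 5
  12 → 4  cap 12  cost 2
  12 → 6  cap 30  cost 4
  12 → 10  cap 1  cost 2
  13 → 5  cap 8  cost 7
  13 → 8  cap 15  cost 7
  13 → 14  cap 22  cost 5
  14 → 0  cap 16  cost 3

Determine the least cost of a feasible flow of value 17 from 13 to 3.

shortest-cost path #1: 13→8→3 push 2 @ unit cost 10 (adds 20)
shortest-cost path #2: 13→5→7→11→3 push 8 @ unit cost 18 (adds 144)
shortest-cost path #3: 13→8→11→3 push 7 @ unit cost 20 (adds 140)
total cost = 304

Minimum cost for 17 units: 304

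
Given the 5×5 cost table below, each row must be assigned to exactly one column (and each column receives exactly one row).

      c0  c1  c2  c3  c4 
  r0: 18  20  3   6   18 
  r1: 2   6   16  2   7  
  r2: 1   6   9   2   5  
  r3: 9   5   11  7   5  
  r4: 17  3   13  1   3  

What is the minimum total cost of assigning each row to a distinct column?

Minimum assignment cost: 14

one of 2 optimal assignments: row0→col2 (cost 3), row1→col3 (cost 2), row2→col0 (cost 1), row3→col1 (cost 5), row4→col4 (cost 3)
total = 3 + 2 + 1 + 5 + 3 = 14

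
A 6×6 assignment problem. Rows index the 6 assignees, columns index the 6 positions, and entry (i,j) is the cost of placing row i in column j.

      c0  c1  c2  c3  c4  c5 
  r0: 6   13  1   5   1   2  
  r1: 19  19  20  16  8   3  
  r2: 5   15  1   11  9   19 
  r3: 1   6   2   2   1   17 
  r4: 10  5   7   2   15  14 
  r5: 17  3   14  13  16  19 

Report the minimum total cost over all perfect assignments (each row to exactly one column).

Minimum assignment cost: 11

optimal assignment: row0→col4 (cost 1), row1→col5 (cost 3), row2→col2 (cost 1), row3→col0 (cost 1), row4→col3 (cost 2), row5→col1 (cost 3)
total = 1 + 3 + 1 + 1 + 2 + 3 = 11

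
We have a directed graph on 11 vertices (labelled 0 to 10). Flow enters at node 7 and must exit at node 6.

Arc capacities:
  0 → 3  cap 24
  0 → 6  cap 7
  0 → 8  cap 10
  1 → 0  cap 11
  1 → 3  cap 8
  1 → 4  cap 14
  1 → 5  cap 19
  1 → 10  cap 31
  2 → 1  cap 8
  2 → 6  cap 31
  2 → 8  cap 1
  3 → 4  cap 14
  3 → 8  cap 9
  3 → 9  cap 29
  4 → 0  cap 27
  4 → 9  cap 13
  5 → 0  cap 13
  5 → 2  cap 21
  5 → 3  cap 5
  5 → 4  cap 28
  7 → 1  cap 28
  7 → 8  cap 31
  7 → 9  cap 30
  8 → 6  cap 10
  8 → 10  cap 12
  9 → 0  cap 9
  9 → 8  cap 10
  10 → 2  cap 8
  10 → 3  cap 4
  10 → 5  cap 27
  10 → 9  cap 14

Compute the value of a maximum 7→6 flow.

Maximum flow value: 46

augment #1: 7→8→6 bottleneck 10, total now 10
augment #2: 7→1→0→6 bottleneck 7, total now 17
augment #3: 7→1→5→2→6 bottleneck 19, total now 36
augment #4: 7→1→10→2→6 bottleneck 2, total now 38
augment #5: 7→8→10→2→6 bottleneck 6, total now 44
augment #6: 7→8→10→5→2→6 bottleneck 2, total now 46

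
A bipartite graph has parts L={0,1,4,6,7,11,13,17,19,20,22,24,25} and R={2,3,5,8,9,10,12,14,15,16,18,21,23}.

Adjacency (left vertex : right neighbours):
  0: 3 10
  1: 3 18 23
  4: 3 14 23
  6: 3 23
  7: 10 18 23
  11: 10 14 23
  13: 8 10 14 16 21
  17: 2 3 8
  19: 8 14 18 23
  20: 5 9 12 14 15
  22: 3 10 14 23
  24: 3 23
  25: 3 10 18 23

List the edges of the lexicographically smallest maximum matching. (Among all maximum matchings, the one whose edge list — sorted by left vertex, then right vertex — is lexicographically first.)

Lex-smallest maximum matching: {(0,3), (1,18), (4,14), (6,23), (7,10), (13,16), (17,2), (19,8), (20,5)}

|M| = 9 (so the lex-smallest maximum matching has 9 edges)
process left vertices in ascending order; for each, take the smallest-labelled available neighbour that still permits 9 edges overall, or leave it unmatched if none does
lex-smallest matching: {0-3, 1-18, 4-14, 6-23, 7-10, 13-16, 17-2, 19-8, 20-5}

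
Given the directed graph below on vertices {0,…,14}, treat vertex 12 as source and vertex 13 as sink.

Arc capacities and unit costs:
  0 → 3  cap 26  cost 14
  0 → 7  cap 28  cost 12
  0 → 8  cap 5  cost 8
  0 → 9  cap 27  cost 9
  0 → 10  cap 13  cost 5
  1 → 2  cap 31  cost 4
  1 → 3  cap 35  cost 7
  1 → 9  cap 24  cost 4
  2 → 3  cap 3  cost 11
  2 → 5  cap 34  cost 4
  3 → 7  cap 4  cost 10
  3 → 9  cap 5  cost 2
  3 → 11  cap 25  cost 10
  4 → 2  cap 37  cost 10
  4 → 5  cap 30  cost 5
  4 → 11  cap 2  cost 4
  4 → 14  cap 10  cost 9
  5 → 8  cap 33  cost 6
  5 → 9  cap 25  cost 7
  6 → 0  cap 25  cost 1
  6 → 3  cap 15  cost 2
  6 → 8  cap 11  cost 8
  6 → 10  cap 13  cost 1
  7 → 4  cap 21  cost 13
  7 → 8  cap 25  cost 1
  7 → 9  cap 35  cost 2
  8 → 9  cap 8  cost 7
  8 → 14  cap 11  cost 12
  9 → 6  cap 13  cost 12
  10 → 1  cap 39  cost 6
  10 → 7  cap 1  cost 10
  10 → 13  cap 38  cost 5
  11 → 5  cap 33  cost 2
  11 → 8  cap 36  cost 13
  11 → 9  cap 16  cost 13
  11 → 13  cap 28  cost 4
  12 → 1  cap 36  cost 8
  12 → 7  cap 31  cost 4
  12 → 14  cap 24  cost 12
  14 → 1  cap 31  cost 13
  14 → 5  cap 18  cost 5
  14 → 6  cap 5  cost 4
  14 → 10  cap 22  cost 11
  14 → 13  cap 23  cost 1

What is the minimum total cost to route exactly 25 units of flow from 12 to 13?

shortest-cost path #1: 12→14→13 push 23 @ unit cost 13 (adds 299)
shortest-cost path #2: 12→14→6→10→13 push 1 @ unit cost 22 (adds 22)
shortest-cost path #3: 12→7→9→6→10→13 push 1 @ unit cost 24 (adds 24)
total cost = 345

Minimum cost for 25 units: 345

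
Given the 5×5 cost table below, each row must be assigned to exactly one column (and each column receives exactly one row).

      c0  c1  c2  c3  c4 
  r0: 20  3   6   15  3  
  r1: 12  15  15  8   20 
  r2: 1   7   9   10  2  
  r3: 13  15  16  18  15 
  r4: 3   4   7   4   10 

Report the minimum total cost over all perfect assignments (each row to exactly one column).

one of 2 optimal assignments: row0→col1 (cost 3), row1→col3 (cost 8), row2→col4 (cost 2), row3→col2 (cost 16), row4→col0 (cost 3)
total = 3 + 8 + 2 + 16 + 3 = 32

Minimum assignment cost: 32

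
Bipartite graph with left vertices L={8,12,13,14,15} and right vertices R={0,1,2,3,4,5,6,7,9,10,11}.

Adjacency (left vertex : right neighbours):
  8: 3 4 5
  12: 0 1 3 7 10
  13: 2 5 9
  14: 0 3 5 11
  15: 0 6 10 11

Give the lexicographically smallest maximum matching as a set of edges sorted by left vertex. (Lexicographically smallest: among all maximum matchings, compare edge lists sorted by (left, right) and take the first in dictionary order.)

|M| = 5 (so the lex-smallest maximum matching has 5 edges)
process left vertices in ascending order; for each, take the smallest-labelled available neighbour that still permits 5 edges overall, or leave it unmatched if none does
lex-smallest matching: {8-3, 12-0, 13-2, 14-5, 15-6}

Lex-smallest maximum matching: {(8,3), (12,0), (13,2), (14,5), (15,6)}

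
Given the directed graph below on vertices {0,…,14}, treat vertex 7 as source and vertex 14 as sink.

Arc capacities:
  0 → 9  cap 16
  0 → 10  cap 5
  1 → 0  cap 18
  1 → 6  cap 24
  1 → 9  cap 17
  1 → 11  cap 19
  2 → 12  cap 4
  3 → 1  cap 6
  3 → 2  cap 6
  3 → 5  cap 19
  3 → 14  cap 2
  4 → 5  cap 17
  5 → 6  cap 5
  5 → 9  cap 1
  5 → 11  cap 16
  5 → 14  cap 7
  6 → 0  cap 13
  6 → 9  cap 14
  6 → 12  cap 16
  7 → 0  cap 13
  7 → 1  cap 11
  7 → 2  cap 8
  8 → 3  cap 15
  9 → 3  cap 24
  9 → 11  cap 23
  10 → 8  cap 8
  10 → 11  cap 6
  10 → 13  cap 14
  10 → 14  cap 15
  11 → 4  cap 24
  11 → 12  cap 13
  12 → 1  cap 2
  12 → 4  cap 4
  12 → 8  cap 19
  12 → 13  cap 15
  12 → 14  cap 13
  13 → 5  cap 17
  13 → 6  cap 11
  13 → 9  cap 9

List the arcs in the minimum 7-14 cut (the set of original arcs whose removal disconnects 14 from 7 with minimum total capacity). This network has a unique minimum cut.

augment #1: 7→0→10→14 push 5
augment #2: 7→2→12→14 push 4
augment #3: 7→0→9→3→14 push 2
augment #4: 7→1→6→12→14 push 9
augment #5: 7→0→9→3→5→14 push 6
augment #6: 7→1→9→3→5→14 push 1
max flow = 27; residual-reachable set from 7 gives S-side
cut edges (S→T): {(0,10), (3,14), (5,14), (12,14)} total cap 27

Min-cut arcs: {(0,10), (3,14), (5,14), (12,14)} (total capacity 27)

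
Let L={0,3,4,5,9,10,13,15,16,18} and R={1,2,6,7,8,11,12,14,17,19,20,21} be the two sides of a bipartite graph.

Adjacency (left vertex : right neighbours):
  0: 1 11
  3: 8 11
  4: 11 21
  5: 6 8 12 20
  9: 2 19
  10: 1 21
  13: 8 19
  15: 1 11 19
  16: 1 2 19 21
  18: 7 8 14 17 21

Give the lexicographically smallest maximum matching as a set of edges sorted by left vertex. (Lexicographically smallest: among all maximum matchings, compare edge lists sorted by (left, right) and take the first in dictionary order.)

Lex-smallest maximum matching: {(0,1), (3,8), (4,11), (5,6), (9,2), (10,21), (13,19), (18,7)}

|M| = 8 (so the lex-smallest maximum matching has 8 edges)
process left vertices in ascending order; for each, take the smallest-labelled available neighbour that still permits 8 edges overall, or leave it unmatched if none does
lex-smallest matching: {0-1, 3-8, 4-11, 5-6, 9-2, 10-21, 13-19, 18-7}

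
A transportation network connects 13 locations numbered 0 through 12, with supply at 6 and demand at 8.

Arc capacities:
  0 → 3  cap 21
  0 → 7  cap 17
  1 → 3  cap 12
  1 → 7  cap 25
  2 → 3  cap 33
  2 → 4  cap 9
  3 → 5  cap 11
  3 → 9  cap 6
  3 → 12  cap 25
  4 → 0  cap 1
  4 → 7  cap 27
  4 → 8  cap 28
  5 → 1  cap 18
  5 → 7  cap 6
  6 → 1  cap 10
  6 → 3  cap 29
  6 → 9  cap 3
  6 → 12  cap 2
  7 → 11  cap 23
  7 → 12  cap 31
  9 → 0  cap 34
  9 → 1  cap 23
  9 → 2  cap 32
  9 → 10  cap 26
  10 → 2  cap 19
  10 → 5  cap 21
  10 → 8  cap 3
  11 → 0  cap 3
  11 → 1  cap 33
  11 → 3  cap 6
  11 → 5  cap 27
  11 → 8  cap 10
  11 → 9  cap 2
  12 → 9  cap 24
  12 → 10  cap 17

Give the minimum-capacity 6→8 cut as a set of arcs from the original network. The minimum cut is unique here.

Min-cut arcs: {(2,4), (10,8), (11,8)} (total capacity 22)

augment #1: 6→9→10→8 push 3
augment #2: 6→1→7→11→8 push 10
augment #3: 6→3→9→2→4→8 push 6
augment #4: 6→12→9→2→4→8 push 2
augment #5: 6→3→12→9→2→4→8 push 1
max flow = 22; residual-reachable set from 6 gives S-side
cut edges (S→T): {(2,4), (10,8), (11,8)} total cap 22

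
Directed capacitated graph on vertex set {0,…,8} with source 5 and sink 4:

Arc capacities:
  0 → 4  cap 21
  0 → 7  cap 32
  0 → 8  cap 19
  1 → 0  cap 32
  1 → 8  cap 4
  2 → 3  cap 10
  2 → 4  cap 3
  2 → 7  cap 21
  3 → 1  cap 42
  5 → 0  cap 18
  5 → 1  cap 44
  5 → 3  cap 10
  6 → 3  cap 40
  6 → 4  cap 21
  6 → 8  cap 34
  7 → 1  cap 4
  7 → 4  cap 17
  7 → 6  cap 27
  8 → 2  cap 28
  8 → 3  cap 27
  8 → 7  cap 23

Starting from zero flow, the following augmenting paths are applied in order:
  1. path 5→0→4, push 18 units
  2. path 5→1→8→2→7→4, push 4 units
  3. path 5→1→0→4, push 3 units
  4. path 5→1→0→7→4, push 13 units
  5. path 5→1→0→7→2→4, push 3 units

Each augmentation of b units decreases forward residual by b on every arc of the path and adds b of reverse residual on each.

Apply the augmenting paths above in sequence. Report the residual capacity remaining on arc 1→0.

after path 1 (5→0→4, push 18): res(1,0)=32
after path 2 (5→1→8→2→7→4, push 4): res(1,0)=32
after path 3 (5→1→0→4, push 3): res(1,0)=29
after path 4 (5→1→0→7→4, push 13): res(1,0)=16
after path 5 (5→1→0→7→2→4, push 3): res(1,0)=13

Residual capacity of (1,0): 13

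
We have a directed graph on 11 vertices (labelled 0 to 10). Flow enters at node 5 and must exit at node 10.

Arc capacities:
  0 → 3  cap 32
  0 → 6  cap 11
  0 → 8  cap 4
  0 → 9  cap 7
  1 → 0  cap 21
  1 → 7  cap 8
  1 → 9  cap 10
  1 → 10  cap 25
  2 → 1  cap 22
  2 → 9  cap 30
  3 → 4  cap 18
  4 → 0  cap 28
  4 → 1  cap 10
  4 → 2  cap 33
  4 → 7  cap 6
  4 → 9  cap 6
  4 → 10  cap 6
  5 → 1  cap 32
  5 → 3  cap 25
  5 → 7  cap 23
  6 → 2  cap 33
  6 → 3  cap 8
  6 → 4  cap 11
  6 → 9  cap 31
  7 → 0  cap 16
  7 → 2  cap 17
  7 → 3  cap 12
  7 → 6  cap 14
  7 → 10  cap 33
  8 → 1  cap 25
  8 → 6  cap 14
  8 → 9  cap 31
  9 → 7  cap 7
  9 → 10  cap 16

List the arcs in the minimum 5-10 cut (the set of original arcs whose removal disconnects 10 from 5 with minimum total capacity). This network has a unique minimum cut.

augment #1: 5→1→10 push 25
augment #2: 5→7→10 push 23
augment #3: 5→1→7→10 push 7
augment #4: 5→3→4→10 push 6
augment #5: 5→3→4→7→10 push 3
augment #6: 5→3→4→9→10 push 6
augment #7: 5→3→4→0→9→10 push 3
max flow = 73; residual-reachable set from 5 gives S-side
cut edges (S→T): {(3,4), (5,1), (5,7)} total cap 73

Min-cut arcs: {(3,4), (5,1), (5,7)} (total capacity 73)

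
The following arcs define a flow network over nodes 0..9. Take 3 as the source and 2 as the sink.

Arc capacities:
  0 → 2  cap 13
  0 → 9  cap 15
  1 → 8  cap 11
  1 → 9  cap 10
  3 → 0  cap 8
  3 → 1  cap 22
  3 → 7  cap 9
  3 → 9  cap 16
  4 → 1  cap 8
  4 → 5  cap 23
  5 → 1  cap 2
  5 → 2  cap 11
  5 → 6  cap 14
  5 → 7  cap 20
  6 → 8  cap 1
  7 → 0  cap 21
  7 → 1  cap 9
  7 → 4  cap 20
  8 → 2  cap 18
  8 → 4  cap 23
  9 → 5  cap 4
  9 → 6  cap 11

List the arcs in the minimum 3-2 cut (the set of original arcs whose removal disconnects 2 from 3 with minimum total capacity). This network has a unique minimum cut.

Min-cut arcs: {(1,8), (3,0), (3,7), (6,8), (9,5)} (total capacity 33)

augment #1: 3→0→2 push 8
augment #2: 3→1→8→2 push 11
augment #3: 3→7→0→2 push 5
augment #4: 3→9→5→2 push 4
augment #5: 3→7→4→5→2 push 4
augment #6: 3→9→6→8→2 push 1
max flow = 33; residual-reachable set from 3 gives S-side
cut edges (S→T): {(1,8), (3,0), (3,7), (6,8), (9,5)} total cap 33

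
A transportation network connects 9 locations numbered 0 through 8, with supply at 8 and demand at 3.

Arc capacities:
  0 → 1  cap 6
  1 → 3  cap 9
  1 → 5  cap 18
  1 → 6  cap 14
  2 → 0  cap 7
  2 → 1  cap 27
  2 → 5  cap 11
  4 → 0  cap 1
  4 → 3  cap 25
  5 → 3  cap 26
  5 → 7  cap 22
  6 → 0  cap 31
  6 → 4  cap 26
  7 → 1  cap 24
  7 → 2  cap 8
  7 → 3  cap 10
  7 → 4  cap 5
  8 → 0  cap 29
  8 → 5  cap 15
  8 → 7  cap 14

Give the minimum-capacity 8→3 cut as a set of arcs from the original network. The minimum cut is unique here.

augment #1: 8→5→3 push 15
augment #2: 8→7→3 push 10
augment #3: 8→0→1→3 push 6
augment #4: 8→7→1→3 push 3
augment #5: 8→7→4→3 push 1
max flow = 35; residual-reachable set from 8 gives S-side
cut edges (S→T): {(0,1), (8,5), (8,7)} total cap 35

Min-cut arcs: {(0,1), (8,5), (8,7)} (total capacity 35)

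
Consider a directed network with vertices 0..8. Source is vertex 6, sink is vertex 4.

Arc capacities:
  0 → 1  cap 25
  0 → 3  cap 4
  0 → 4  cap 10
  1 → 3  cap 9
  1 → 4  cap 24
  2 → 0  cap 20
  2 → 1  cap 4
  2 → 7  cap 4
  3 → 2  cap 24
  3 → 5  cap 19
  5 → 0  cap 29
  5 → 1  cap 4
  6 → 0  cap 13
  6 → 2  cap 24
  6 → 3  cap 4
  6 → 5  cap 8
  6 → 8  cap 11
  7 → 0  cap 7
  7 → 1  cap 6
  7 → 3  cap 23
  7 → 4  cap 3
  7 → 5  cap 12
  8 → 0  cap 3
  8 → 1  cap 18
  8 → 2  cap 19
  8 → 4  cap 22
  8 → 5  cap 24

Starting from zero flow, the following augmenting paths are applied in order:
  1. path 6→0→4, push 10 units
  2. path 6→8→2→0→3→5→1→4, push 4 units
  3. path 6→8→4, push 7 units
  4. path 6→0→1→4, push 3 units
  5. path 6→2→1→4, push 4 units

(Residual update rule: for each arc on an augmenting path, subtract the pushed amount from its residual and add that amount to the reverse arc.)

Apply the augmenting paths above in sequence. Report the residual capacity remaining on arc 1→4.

Residual capacity of (1,4): 13

after path 1 (6→0→4, push 10): res(1,4)=24
after path 2 (6→8→2→0→3→5→1→4, push 4): res(1,4)=20
after path 3 (6→8→4, push 7): res(1,4)=20
after path 4 (6→0→1→4, push 3): res(1,4)=17
after path 5 (6→2→1→4, push 4): res(1,4)=13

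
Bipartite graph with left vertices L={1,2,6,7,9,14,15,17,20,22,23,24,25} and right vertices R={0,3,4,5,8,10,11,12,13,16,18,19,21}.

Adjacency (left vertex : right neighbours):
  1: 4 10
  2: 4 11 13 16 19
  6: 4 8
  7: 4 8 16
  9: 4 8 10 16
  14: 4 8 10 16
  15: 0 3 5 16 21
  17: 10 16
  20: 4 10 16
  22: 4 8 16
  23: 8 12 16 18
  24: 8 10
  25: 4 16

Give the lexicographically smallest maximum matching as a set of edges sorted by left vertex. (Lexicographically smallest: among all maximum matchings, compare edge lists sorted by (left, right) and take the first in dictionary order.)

Lex-smallest maximum matching: {(1,4), (2,11), (6,8), (7,16), (9,10), (15,0), (23,12)}

|M| = 7 (so the lex-smallest maximum matching has 7 edges)
process left vertices in ascending order; for each, take the smallest-labelled available neighbour that still permits 7 edges overall, or leave it unmatched if none does
lex-smallest matching: {1-4, 2-11, 6-8, 7-16, 9-10, 15-0, 23-12}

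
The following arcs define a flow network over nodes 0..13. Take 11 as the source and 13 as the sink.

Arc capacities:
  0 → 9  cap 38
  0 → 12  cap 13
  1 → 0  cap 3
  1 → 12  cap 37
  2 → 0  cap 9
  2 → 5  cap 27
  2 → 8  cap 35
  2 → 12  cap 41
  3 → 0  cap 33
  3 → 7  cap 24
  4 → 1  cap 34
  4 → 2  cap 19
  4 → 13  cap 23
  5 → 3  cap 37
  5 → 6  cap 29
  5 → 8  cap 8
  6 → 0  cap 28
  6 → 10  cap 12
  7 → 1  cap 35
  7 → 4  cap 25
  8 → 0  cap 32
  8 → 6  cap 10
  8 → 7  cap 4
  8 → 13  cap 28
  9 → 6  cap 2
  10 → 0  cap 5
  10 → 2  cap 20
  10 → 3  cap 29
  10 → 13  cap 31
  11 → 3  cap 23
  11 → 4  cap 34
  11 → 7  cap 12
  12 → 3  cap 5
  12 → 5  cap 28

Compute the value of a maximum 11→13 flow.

augment #1: 11→4→13 bottleneck 23, total now 23
augment #2: 11→4→2→8→13 bottleneck 11, total now 34
augment #3: 11→7→4→2→8→13 bottleneck 8, total now 42
augment #4: 11→3→0→9→6→10→13 bottleneck 2, total now 44
augment #5: 11→3→0→12→5→8→13 bottleneck 8, total now 52
augment #6: 11→3→0→12→5→6→10→13 bottleneck 5, total now 57
augment #7: 11→7→1→12→5→6→10→13 bottleneck 4, total now 61
augment #8: 11→3→7→1→12→5→6→10→13 bottleneck 1, total now 62

Maximum flow value: 62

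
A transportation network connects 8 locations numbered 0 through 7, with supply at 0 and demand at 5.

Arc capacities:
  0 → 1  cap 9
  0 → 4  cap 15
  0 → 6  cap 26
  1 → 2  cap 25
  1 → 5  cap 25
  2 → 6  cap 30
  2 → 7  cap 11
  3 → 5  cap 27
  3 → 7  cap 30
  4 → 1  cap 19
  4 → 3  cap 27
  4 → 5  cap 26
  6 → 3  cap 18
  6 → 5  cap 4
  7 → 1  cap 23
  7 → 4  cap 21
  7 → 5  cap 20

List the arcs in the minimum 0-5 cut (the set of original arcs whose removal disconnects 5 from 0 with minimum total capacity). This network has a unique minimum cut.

Min-cut arcs: {(0,1), (0,4), (6,3), (6,5)} (total capacity 46)

augment #1: 0→1→5 push 9
augment #2: 0→4→5 push 15
augment #3: 0→6→5 push 4
augment #4: 0→6→3→5 push 18
max flow = 46; residual-reachable set from 0 gives S-side
cut edges (S→T): {(0,1), (0,4), (6,3), (6,5)} total cap 46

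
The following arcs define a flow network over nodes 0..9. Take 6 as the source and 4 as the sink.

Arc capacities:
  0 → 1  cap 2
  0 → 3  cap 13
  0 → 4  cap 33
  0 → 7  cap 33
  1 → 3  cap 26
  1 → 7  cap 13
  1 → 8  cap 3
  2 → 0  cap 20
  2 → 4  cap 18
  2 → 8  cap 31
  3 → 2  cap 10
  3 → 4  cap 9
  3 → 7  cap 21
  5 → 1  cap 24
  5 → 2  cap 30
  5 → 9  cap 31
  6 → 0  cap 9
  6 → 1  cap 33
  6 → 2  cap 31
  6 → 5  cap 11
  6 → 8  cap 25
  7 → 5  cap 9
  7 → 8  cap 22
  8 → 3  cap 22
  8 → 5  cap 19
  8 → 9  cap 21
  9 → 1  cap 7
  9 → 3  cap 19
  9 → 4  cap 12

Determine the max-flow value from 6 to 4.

augment #1: 6→0→4 bottleneck 9, total now 9
augment #2: 6→2→4 bottleneck 18, total now 27
augment #3: 6→1→3→4 bottleneck 9, total now 36
augment #4: 6→2→0→4 bottleneck 13, total now 49
augment #5: 6→5→9→4 bottleneck 11, total now 60
augment #6: 6→8→9→4 bottleneck 1, total now 61
augment #7: 6→1→3→2→0→4 bottleneck 7, total now 68

Maximum flow value: 68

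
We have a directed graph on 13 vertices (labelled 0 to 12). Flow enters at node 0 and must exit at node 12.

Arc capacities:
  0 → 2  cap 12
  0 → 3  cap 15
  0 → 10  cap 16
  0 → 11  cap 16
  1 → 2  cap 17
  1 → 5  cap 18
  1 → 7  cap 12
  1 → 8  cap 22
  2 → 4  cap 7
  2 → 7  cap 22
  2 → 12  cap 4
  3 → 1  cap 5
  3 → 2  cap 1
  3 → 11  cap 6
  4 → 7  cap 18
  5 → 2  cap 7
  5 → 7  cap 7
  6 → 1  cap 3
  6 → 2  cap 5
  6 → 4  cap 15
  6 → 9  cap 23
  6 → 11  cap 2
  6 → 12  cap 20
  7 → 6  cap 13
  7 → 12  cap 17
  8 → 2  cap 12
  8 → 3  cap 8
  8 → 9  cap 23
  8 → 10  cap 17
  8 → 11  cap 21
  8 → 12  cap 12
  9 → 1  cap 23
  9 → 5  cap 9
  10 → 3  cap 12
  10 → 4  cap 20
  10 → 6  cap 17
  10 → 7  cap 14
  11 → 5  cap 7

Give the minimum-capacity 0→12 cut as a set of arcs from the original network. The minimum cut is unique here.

augment #1: 0→2→12 push 4
augment #2: 0→2→7→12 push 8
augment #3: 0→10→6→12 push 16
augment #4: 0→3→1→7→12 push 5
augment #5: 0→3→2→7→12 push 1
augment #6: 0→11→5→7→12 push 3
augment #7: 0→11→5→7→6→12 push 4
max flow = 41; residual-reachable set from 0 gives S-side
cut edges (S→T): {(0,2), (0,10), (3,1), (3,2), (11,5)} total cap 41

Min-cut arcs: {(0,2), (0,10), (3,1), (3,2), (11,5)} (total capacity 41)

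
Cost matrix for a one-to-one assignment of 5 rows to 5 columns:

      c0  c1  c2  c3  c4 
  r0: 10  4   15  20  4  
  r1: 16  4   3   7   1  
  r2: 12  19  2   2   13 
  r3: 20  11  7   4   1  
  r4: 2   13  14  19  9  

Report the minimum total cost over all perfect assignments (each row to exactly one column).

Minimum assignment cost: 12

optimal assignment: row0→col1 (cost 4), row1→col2 (cost 3), row2→col3 (cost 2), row3→col4 (cost 1), row4→col0 (cost 2)
total = 4 + 3 + 2 + 1 + 2 = 12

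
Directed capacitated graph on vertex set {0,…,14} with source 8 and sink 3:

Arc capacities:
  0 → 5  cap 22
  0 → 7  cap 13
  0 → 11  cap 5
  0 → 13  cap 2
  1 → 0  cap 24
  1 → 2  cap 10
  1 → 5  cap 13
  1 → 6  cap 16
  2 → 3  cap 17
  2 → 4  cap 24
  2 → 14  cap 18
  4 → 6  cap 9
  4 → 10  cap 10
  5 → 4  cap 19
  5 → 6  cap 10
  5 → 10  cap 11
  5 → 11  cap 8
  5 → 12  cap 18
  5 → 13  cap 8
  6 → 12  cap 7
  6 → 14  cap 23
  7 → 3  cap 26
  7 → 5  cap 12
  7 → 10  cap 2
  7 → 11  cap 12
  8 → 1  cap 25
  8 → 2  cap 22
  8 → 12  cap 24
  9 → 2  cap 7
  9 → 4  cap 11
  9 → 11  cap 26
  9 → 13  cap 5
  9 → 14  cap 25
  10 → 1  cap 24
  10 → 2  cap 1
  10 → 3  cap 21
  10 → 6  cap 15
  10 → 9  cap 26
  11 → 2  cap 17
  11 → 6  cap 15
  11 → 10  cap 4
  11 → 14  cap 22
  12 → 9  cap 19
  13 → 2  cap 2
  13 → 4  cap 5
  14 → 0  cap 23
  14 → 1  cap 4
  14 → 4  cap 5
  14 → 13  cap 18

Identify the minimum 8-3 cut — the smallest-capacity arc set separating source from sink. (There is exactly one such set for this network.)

Min-cut arcs: {(0,7), (2,3), (10,3)} (total capacity 51)

augment #1: 8→2→3 push 17
augment #2: 8→1→0→7→3 push 13
augment #3: 8→1→5→10→3 push 11
augment #4: 8→2→4→10→3 push 5
augment #5: 8→1→0→11→10→3 push 1
augment #6: 8→12→9→4→10→3 push 4
max flow = 51; residual-reachable set from 8 gives S-side
cut edges (S→T): {(0,7), (2,3), (10,3)} total cap 51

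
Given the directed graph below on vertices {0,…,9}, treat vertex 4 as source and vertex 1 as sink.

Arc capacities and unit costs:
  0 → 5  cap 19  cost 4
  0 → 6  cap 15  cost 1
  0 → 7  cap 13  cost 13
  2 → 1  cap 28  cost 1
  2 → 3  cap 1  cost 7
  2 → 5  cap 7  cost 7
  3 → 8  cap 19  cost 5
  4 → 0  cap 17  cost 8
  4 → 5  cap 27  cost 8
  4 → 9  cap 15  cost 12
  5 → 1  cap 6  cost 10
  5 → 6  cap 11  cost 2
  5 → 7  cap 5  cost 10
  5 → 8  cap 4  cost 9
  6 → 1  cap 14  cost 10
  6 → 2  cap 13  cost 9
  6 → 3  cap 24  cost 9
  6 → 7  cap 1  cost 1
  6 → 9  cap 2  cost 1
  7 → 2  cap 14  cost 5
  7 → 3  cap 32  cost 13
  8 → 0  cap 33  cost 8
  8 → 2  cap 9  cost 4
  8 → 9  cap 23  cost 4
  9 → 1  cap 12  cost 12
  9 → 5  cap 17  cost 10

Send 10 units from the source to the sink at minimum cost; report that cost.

shortest-cost path #1: 4→0→6→7→2→1 push 1 @ unit cost 16 (adds 16)
shortest-cost path #2: 4→5→1 push 6 @ unit cost 18 (adds 108)
shortest-cost path #3: 4→0→6→1 push 3 @ unit cost 19 (adds 57)
total cost = 181

Minimum cost for 10 units: 181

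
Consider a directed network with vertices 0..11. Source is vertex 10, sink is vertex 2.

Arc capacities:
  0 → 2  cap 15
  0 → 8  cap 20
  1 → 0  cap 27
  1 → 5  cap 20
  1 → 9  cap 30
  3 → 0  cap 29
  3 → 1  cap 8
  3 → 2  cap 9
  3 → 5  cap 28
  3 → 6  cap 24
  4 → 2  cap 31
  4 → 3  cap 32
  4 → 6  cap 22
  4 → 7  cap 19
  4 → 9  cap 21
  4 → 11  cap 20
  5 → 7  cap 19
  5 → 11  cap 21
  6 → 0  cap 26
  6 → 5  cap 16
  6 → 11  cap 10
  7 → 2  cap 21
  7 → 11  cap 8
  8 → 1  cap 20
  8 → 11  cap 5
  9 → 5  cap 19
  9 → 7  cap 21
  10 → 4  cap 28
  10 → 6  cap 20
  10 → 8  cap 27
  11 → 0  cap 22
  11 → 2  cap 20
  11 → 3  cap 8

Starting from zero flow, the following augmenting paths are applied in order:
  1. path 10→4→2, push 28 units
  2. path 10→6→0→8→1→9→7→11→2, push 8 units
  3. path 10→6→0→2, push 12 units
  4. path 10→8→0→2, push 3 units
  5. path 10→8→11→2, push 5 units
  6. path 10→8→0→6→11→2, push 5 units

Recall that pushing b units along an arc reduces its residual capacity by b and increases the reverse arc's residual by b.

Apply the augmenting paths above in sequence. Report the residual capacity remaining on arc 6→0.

after path 1 (10→4→2, push 28): res(6,0)=26
after path 2 (10→6→0→8→1→9→7→11→2, push 8): res(6,0)=18
after path 3 (10→6→0→2, push 12): res(6,0)=6
after path 4 (10→8→0→2, push 3): res(6,0)=6
after path 5 (10→8→11→2, push 5): res(6,0)=6
after path 6 (10→8→0→6→11→2, push 5): res(6,0)=11

Residual capacity of (6,0): 11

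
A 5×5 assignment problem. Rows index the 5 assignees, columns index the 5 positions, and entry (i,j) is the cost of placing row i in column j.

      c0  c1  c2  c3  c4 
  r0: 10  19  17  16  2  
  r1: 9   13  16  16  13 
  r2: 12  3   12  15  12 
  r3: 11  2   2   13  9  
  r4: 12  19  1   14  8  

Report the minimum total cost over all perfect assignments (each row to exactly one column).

optimal assignment: row0→col4 (cost 2), row1→col0 (cost 9), row2→col1 (cost 3), row3→col3 (cost 13), row4→col2 (cost 1)
total = 2 + 9 + 3 + 13 + 1 = 28

Minimum assignment cost: 28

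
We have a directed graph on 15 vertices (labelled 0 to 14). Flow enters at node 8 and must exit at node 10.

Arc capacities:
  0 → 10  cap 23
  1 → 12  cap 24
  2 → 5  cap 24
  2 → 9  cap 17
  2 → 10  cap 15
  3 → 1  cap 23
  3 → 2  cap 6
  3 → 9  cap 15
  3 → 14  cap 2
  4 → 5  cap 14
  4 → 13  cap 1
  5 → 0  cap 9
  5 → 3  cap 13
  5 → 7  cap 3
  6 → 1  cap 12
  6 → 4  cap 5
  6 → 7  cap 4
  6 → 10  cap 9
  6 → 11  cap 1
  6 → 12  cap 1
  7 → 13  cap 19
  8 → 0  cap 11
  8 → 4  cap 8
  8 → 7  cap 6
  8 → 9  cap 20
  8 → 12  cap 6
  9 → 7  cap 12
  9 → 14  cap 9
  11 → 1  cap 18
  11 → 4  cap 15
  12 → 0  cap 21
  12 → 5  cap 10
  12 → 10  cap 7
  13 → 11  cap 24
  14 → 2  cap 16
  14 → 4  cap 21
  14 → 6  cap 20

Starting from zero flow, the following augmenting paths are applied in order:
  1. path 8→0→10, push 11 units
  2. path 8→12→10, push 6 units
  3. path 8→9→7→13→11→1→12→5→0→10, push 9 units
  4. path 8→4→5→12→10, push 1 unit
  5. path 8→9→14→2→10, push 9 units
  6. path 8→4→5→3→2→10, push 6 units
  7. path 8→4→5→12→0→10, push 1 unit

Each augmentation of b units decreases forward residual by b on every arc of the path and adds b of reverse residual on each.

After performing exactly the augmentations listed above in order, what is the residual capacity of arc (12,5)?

Residual capacity of (12,5): 3

after path 1 (8→0→10, push 11): res(12,5)=10
after path 2 (8→12→10, push 6): res(12,5)=10
after path 3 (8→9→7→13→11→1→12→5→0→10, push 9): res(12,5)=1
after path 4 (8→4→5→12→10, push 1): res(12,5)=2
after path 5 (8→9→14→2→10, push 9): res(12,5)=2
after path 6 (8→4→5→3→2→10, push 6): res(12,5)=2
after path 7 (8→4→5→12→0→10, push 1): res(12,5)=3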